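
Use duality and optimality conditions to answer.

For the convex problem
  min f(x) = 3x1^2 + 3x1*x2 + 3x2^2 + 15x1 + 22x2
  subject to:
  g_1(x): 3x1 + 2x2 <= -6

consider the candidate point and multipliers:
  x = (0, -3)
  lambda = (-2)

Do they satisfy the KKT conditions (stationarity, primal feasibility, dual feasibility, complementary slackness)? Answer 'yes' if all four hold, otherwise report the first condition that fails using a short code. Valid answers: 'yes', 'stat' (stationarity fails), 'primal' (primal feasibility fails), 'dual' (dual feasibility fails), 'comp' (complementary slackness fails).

Gradient of f: grad f(x) = Q x + c = (6, 4)
Constraint values g_i(x) = a_i^T x - b_i:
  g_1((0, -3)) = 0
Stationarity residual: grad f(x) + sum_i lambda_i a_i = (0, 0)
  -> stationarity OK
Primal feasibility (all g_i <= 0): OK
Dual feasibility (all lambda_i >= 0): FAILS
Complementary slackness (lambda_i * g_i(x) = 0 for all i): OK

Verdict: the first failing condition is dual_feasibility -> dual.

dual


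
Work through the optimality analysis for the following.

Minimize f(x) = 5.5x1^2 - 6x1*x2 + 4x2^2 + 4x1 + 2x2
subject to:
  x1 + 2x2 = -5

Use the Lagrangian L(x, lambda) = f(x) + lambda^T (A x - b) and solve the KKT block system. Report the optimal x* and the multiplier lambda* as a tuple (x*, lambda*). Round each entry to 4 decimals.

Form the Lagrangian:
  L(x, lambda) = (1/2) x^T Q x + c^T x + lambda^T (A x - b)
Stationarity (grad_x L = 0): Q x + c + A^T lambda = 0.
Primal feasibility: A x = b.

This gives the KKT block system:
  [ Q   A^T ] [ x     ]   [-c ]
  [ A    0  ] [ lambda ] = [ b ]

Solving the linear system:
  x*      = (-1.4737, -1.7632)
  lambda* = (1.6316)
  f(x*)   = -0.6316

x* = (-1.4737, -1.7632), lambda* = (1.6316)


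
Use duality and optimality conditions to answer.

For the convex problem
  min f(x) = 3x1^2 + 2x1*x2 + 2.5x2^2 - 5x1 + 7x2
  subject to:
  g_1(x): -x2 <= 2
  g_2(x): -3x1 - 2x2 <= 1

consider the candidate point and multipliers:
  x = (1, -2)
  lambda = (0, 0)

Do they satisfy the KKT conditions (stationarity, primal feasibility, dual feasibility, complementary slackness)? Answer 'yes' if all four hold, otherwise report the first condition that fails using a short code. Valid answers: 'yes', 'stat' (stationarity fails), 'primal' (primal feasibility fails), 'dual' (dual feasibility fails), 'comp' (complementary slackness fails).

Gradient of f: grad f(x) = Q x + c = (-3, -1)
Constraint values g_i(x) = a_i^T x - b_i:
  g_1((1, -2)) = 0
  g_2((1, -2)) = 0
Stationarity residual: grad f(x) + sum_i lambda_i a_i = (-3, -1)
  -> stationarity FAILS
Primal feasibility (all g_i <= 0): OK
Dual feasibility (all lambda_i >= 0): OK
Complementary slackness (lambda_i * g_i(x) = 0 for all i): OK

Verdict: the first failing condition is stationarity -> stat.

stat


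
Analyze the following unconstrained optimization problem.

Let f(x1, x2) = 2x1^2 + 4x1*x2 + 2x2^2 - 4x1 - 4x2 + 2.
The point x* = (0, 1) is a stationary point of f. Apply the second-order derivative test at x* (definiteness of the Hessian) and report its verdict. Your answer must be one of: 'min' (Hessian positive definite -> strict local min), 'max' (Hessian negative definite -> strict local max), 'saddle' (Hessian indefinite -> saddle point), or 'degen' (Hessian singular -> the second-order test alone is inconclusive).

Compute the Hessian H = grad^2 f:
  H = [[4, 4], [4, 4]]
Verify stationarity: grad f(x*) = H x* + g = (0, 0).
Eigenvalues of H: 0, 8.
H has a zero eigenvalue (singular; positive semidefinite but not definite), so H is neither positive definite, negative definite, nor indefinite. The second-order test alone is inconclusive -> degen.
(Indeed, f is constant along the null direction of H through x*, so x* is not a strict local extremum.)

degen


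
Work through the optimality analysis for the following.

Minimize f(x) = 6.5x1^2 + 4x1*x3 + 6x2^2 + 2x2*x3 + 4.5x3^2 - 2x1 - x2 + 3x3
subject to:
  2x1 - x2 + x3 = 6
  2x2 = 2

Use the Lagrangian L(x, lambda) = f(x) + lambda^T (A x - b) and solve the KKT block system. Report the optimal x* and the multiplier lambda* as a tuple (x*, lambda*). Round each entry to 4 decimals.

Form the Lagrangian:
  L(x, lambda) = (1/2) x^T Q x + c^T x + lambda^T (A x - b)
Stationarity (grad_x L = 0): Q x + c + A^T lambda = 0.
Primal feasibility: A x = b.

This gives the KKT block system:
  [ Q   A^T ] [ x     ]   [-c ]
  [ A    0  ] [ lambda ] = [ b ]

Solving the linear system:
  x*      = (3.3333, 1, 0.3333)
  lambda* = (-21.3333, -16.5)
  f(x*)   = 77.1667

x* = (3.3333, 1, 0.3333), lambda* = (-21.3333, -16.5)


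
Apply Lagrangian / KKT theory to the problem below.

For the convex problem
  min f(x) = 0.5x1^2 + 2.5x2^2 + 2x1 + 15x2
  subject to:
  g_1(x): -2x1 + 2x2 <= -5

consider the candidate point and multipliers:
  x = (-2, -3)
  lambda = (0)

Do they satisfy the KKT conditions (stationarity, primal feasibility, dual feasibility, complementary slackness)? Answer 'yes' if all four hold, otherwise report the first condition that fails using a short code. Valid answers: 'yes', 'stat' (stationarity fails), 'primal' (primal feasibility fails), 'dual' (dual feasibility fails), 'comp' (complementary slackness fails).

Gradient of f: grad f(x) = Q x + c = (0, 0)
Constraint values g_i(x) = a_i^T x - b_i:
  g_1((-2, -3)) = 3
Stationarity residual: grad f(x) + sum_i lambda_i a_i = (0, 0)
  -> stationarity OK
Primal feasibility (all g_i <= 0): FAILS
Dual feasibility (all lambda_i >= 0): OK
Complementary slackness (lambda_i * g_i(x) = 0 for all i): OK

Verdict: the first failing condition is primal_feasibility -> primal.

primal


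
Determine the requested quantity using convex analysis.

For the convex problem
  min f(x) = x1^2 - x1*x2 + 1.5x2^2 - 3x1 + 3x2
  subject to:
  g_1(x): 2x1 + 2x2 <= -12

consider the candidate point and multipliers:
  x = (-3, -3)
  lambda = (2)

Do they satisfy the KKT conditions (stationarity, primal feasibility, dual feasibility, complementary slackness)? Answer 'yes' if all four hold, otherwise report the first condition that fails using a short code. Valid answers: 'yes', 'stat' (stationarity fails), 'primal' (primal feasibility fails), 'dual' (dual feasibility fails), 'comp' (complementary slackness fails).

Gradient of f: grad f(x) = Q x + c = (-6, -3)
Constraint values g_i(x) = a_i^T x - b_i:
  g_1((-3, -3)) = 0
Stationarity residual: grad f(x) + sum_i lambda_i a_i = (-2, 1)
  -> stationarity FAILS
Primal feasibility (all g_i <= 0): OK
Dual feasibility (all lambda_i >= 0): OK
Complementary slackness (lambda_i * g_i(x) = 0 for all i): OK

Verdict: the first failing condition is stationarity -> stat.

stat


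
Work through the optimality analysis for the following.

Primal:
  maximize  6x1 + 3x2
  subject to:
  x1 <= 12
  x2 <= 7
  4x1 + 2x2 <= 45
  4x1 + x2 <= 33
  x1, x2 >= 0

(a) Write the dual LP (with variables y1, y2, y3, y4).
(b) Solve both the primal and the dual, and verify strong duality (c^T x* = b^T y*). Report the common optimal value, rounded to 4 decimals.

The standard primal-dual pair for 'max c^T x s.t. A x <= b, x >= 0' is:
  Dual:  min b^T y  s.t.  A^T y >= c,  y >= 0.

So the dual LP is:
  minimize  12y1 + 7y2 + 45y3 + 33y4
  subject to:
    y1 + 4y3 + 4y4 >= 6
    y2 + 2y3 + y4 >= 3
    y1, y2, y3, y4 >= 0

Solving the primal: x* = (6.5, 7).
  primal value c^T x* = 60.
Solving the dual: y* = (0, 1.5, 0, 1.5).
  dual value b^T y* = 60.
Strong duality: c^T x* = b^T y*. Confirmed.

60


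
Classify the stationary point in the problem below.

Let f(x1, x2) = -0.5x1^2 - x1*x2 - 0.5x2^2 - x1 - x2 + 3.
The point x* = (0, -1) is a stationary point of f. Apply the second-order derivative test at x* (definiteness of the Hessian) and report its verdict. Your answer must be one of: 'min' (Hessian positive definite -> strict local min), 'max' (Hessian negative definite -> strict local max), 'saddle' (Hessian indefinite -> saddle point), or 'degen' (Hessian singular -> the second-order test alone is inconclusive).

Compute the Hessian H = grad^2 f:
  H = [[-1, -1], [-1, -1]]
Verify stationarity: grad f(x*) = H x* + g = (0, 0).
Eigenvalues of H: -2, 0.
H has a zero eigenvalue (singular; negative semidefinite but not definite), so H is neither positive definite, negative definite, nor indefinite. The second-order test alone is inconclusive -> degen.
(Indeed, f is constant along the null direction of H through x*, so x* is not a strict local extremum.)

degen


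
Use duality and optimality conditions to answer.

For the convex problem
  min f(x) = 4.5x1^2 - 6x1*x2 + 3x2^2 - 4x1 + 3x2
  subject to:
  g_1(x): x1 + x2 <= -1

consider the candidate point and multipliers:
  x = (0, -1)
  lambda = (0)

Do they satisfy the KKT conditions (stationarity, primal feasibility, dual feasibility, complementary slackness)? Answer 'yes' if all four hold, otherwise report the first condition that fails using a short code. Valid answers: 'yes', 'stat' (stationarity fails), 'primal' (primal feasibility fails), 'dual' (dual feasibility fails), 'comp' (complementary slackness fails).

Gradient of f: grad f(x) = Q x + c = (2, -3)
Constraint values g_i(x) = a_i^T x - b_i:
  g_1((0, -1)) = 0
Stationarity residual: grad f(x) + sum_i lambda_i a_i = (2, -3)
  -> stationarity FAILS
Primal feasibility (all g_i <= 0): OK
Dual feasibility (all lambda_i >= 0): OK
Complementary slackness (lambda_i * g_i(x) = 0 for all i): OK

Verdict: the first failing condition is stationarity -> stat.

stat


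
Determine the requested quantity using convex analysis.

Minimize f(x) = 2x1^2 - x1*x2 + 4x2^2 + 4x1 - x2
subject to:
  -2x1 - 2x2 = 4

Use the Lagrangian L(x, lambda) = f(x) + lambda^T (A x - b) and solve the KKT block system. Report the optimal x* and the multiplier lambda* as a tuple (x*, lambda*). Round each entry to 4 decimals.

Form the Lagrangian:
  L(x, lambda) = (1/2) x^T Q x + c^T x + lambda^T (A x - b)
Stationarity (grad_x L = 0): Q x + c + A^T lambda = 0.
Primal feasibility: A x = b.

This gives the KKT block system:
  [ Q   A^T ] [ x     ]   [-c ]
  [ A    0  ] [ lambda ] = [ b ]

Solving the linear system:
  x*      = (-1.6429, -0.3571)
  lambda* = (-1.1071)
  f(x*)   = -0.8929

x* = (-1.6429, -0.3571), lambda* = (-1.1071)


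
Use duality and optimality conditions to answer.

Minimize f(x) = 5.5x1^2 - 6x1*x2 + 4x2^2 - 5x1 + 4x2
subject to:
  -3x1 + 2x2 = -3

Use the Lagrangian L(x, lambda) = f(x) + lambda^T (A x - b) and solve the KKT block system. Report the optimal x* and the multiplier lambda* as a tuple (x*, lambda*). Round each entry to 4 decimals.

Form the Lagrangian:
  L(x, lambda) = (1/2) x^T Q x + c^T x + lambda^T (A x - b)
Stationarity (grad_x L = 0): Q x + c + A^T lambda = 0.
Primal feasibility: A x = b.

This gives the KKT block system:
  [ Q   A^T ] [ x     ]   [-c ]
  [ A    0  ] [ lambda ] = [ b ]

Solving the linear system:
  x*      = (0.7273, -0.4091)
  lambda* = (1.8182)
  f(x*)   = 0.0909

x* = (0.7273, -0.4091), lambda* = (1.8182)


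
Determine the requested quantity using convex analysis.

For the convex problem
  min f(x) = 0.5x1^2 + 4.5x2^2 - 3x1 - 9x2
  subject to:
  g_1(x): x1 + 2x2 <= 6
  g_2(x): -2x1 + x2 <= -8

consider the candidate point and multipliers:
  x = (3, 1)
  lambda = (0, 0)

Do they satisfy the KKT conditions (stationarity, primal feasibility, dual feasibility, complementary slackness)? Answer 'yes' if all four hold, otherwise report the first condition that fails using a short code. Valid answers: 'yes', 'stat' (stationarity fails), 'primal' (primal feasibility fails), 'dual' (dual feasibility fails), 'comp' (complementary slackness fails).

Gradient of f: grad f(x) = Q x + c = (0, 0)
Constraint values g_i(x) = a_i^T x - b_i:
  g_1((3, 1)) = -1
  g_2((3, 1)) = 3
Stationarity residual: grad f(x) + sum_i lambda_i a_i = (0, 0)
  -> stationarity OK
Primal feasibility (all g_i <= 0): FAILS
Dual feasibility (all lambda_i >= 0): OK
Complementary slackness (lambda_i * g_i(x) = 0 for all i): OK

Verdict: the first failing condition is primal_feasibility -> primal.

primal


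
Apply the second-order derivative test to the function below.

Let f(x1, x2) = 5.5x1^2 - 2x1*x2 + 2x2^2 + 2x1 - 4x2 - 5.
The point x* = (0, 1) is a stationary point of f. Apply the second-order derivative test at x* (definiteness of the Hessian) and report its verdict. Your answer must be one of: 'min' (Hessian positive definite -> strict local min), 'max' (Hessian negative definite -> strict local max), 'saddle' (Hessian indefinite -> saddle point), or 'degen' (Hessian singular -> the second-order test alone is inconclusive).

Compute the Hessian H = grad^2 f:
  H = [[11, -2], [-2, 4]]
Verify stationarity: grad f(x*) = H x* + g = (0, 0).
Eigenvalues of H: 3.4689, 11.5311.
Both eigenvalues > 0, so H is positive definite -> x* is a strict local min.

min


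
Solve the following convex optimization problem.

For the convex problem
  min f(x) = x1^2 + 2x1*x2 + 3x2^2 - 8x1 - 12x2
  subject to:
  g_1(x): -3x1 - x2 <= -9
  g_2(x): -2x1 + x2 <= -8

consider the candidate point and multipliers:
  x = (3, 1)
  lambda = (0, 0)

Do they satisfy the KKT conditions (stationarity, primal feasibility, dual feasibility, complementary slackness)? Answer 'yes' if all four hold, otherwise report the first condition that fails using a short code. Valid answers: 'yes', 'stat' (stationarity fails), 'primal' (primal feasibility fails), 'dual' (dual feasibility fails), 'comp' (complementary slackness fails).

Gradient of f: grad f(x) = Q x + c = (0, 0)
Constraint values g_i(x) = a_i^T x - b_i:
  g_1((3, 1)) = -1
  g_2((3, 1)) = 3
Stationarity residual: grad f(x) + sum_i lambda_i a_i = (0, 0)
  -> stationarity OK
Primal feasibility (all g_i <= 0): FAILS
Dual feasibility (all lambda_i >= 0): OK
Complementary slackness (lambda_i * g_i(x) = 0 for all i): OK

Verdict: the first failing condition is primal_feasibility -> primal.

primal


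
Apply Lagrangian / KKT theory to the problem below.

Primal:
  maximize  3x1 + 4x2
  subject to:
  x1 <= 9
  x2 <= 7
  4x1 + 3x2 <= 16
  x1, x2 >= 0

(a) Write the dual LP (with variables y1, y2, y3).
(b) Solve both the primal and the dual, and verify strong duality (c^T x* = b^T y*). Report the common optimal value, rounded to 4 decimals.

The standard primal-dual pair for 'max c^T x s.t. A x <= b, x >= 0' is:
  Dual:  min b^T y  s.t.  A^T y >= c,  y >= 0.

So the dual LP is:
  minimize  9y1 + 7y2 + 16y3
  subject to:
    y1 + 4y3 >= 3
    y2 + 3y3 >= 4
    y1, y2, y3 >= 0

Solving the primal: x* = (0, 5.3333).
  primal value c^T x* = 21.3333.
Solving the dual: y* = (0, 0, 1.3333).
  dual value b^T y* = 21.3333.
Strong duality: c^T x* = b^T y*. Confirmed.

21.3333


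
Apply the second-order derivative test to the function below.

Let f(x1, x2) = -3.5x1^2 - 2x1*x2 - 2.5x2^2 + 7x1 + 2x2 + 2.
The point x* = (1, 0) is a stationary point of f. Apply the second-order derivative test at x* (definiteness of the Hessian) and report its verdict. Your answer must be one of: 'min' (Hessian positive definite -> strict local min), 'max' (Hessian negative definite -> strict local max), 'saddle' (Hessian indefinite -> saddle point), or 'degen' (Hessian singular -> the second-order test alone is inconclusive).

Compute the Hessian H = grad^2 f:
  H = [[-7, -2], [-2, -5]]
Verify stationarity: grad f(x*) = H x* + g = (0, 0).
Eigenvalues of H: -8.2361, -3.7639.
Both eigenvalues < 0, so H is negative definite -> x* is a strict local max.

max


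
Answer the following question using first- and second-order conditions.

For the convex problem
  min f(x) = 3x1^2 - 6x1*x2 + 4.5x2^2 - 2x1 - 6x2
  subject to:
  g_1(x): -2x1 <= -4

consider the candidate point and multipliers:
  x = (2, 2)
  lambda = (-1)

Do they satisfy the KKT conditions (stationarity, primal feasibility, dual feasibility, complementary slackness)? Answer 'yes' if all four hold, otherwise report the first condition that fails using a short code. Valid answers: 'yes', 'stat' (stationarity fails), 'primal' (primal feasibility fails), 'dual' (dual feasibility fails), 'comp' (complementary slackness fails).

Gradient of f: grad f(x) = Q x + c = (-2, 0)
Constraint values g_i(x) = a_i^T x - b_i:
  g_1((2, 2)) = 0
Stationarity residual: grad f(x) + sum_i lambda_i a_i = (0, 0)
  -> stationarity OK
Primal feasibility (all g_i <= 0): OK
Dual feasibility (all lambda_i >= 0): FAILS
Complementary slackness (lambda_i * g_i(x) = 0 for all i): OK

Verdict: the first failing condition is dual_feasibility -> dual.

dual


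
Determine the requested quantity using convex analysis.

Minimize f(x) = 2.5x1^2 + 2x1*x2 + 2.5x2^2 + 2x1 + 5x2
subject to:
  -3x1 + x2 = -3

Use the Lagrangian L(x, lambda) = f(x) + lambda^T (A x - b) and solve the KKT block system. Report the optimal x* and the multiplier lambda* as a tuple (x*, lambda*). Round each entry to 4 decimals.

Form the Lagrangian:
  L(x, lambda) = (1/2) x^T Q x + c^T x + lambda^T (A x - b)
Stationarity (grad_x L = 0): Q x + c + A^T lambda = 0.
Primal feasibility: A x = b.

This gives the KKT block system:
  [ Q   A^T ] [ x     ]   [-c ]
  [ A    0  ] [ lambda ] = [ b ]

Solving the linear system:
  x*      = (0.5484, -1.3548)
  lambda* = (0.6774)
  f(x*)   = -1.8226

x* = (0.5484, -1.3548), lambda* = (0.6774)


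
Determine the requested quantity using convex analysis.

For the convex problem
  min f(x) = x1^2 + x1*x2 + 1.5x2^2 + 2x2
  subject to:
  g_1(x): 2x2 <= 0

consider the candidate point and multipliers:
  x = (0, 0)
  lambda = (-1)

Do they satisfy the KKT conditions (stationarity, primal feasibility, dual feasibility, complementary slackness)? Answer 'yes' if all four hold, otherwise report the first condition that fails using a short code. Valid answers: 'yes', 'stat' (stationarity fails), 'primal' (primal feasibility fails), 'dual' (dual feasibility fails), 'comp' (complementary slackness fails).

Gradient of f: grad f(x) = Q x + c = (0, 2)
Constraint values g_i(x) = a_i^T x - b_i:
  g_1((0, 0)) = 0
Stationarity residual: grad f(x) + sum_i lambda_i a_i = (0, 0)
  -> stationarity OK
Primal feasibility (all g_i <= 0): OK
Dual feasibility (all lambda_i >= 0): FAILS
Complementary slackness (lambda_i * g_i(x) = 0 for all i): OK

Verdict: the first failing condition is dual_feasibility -> dual.

dual


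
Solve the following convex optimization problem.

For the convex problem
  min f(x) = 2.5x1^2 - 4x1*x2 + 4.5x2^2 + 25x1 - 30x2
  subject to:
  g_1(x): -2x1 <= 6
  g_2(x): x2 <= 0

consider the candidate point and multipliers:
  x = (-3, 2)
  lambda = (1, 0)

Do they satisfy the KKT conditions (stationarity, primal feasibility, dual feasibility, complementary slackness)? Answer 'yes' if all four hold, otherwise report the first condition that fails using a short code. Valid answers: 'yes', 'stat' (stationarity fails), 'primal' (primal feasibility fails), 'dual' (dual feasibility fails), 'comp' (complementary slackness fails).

Gradient of f: grad f(x) = Q x + c = (2, 0)
Constraint values g_i(x) = a_i^T x - b_i:
  g_1((-3, 2)) = 0
  g_2((-3, 2)) = 2
Stationarity residual: grad f(x) + sum_i lambda_i a_i = (0, 0)
  -> stationarity OK
Primal feasibility (all g_i <= 0): FAILS
Dual feasibility (all lambda_i >= 0): OK
Complementary slackness (lambda_i * g_i(x) = 0 for all i): OK

Verdict: the first failing condition is primal_feasibility -> primal.

primal


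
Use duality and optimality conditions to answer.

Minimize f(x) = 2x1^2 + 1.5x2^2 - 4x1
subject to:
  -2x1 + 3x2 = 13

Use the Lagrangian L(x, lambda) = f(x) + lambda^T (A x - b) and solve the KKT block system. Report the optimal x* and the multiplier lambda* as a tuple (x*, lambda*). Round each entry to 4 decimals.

Form the Lagrangian:
  L(x, lambda) = (1/2) x^T Q x + c^T x + lambda^T (A x - b)
Stationarity (grad_x L = 0): Q x + c + A^T lambda = 0.
Primal feasibility: A x = b.

This gives the KKT block system:
  [ Q   A^T ] [ x     ]   [-c ]
  [ A    0  ] [ lambda ] = [ b ]

Solving the linear system:
  x*      = (-0.875, 3.75)
  lambda* = (-3.75)
  f(x*)   = 26.125

x* = (-0.875, 3.75), lambda* = (-3.75)


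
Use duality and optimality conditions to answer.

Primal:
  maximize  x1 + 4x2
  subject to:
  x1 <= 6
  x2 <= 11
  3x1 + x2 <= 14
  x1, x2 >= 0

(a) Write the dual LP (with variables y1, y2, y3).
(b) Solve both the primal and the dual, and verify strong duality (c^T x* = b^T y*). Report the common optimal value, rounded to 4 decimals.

The standard primal-dual pair for 'max c^T x s.t. A x <= b, x >= 0' is:
  Dual:  min b^T y  s.t.  A^T y >= c,  y >= 0.

So the dual LP is:
  minimize  6y1 + 11y2 + 14y3
  subject to:
    y1 + 3y3 >= 1
    y2 + y3 >= 4
    y1, y2, y3 >= 0

Solving the primal: x* = (1, 11).
  primal value c^T x* = 45.
Solving the dual: y* = (0, 3.6667, 0.3333).
  dual value b^T y* = 45.
Strong duality: c^T x* = b^T y*. Confirmed.

45


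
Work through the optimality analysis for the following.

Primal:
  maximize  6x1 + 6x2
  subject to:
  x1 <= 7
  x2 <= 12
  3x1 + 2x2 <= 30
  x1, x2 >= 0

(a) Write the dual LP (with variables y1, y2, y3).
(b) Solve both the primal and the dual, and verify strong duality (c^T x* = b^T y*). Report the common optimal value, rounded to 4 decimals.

The standard primal-dual pair for 'max c^T x s.t. A x <= b, x >= 0' is:
  Dual:  min b^T y  s.t.  A^T y >= c,  y >= 0.

So the dual LP is:
  minimize  7y1 + 12y2 + 30y3
  subject to:
    y1 + 3y3 >= 6
    y2 + 2y3 >= 6
    y1, y2, y3 >= 0

Solving the primal: x* = (2, 12).
  primal value c^T x* = 84.
Solving the dual: y* = (0, 2, 2).
  dual value b^T y* = 84.
Strong duality: c^T x* = b^T y*. Confirmed.

84


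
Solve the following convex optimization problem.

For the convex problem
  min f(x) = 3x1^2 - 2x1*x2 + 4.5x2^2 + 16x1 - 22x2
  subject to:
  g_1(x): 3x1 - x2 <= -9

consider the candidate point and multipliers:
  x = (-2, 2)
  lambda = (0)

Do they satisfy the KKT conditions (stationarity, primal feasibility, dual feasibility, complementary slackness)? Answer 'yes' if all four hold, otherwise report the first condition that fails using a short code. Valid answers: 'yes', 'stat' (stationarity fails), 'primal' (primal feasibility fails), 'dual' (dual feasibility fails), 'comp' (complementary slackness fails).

Gradient of f: grad f(x) = Q x + c = (0, 0)
Constraint values g_i(x) = a_i^T x - b_i:
  g_1((-2, 2)) = 1
Stationarity residual: grad f(x) + sum_i lambda_i a_i = (0, 0)
  -> stationarity OK
Primal feasibility (all g_i <= 0): FAILS
Dual feasibility (all lambda_i >= 0): OK
Complementary slackness (lambda_i * g_i(x) = 0 for all i): OK

Verdict: the first failing condition is primal_feasibility -> primal.

primal


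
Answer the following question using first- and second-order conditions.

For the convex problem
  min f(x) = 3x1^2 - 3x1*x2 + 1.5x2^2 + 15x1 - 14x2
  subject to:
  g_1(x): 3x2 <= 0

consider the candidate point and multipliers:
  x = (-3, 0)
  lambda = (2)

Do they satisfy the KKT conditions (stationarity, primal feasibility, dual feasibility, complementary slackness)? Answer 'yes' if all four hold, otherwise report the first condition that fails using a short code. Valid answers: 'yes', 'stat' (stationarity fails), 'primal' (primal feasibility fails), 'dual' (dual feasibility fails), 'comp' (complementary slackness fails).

Gradient of f: grad f(x) = Q x + c = (-3, -5)
Constraint values g_i(x) = a_i^T x - b_i:
  g_1((-3, 0)) = 0
Stationarity residual: grad f(x) + sum_i lambda_i a_i = (-3, 1)
  -> stationarity FAILS
Primal feasibility (all g_i <= 0): OK
Dual feasibility (all lambda_i >= 0): OK
Complementary slackness (lambda_i * g_i(x) = 0 for all i): OK

Verdict: the first failing condition is stationarity -> stat.

stat


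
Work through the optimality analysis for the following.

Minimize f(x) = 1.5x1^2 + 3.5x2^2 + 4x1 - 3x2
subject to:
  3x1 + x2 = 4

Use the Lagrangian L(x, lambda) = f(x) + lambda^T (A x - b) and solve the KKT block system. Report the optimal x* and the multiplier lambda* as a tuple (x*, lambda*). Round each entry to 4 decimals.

Form the Lagrangian:
  L(x, lambda) = (1/2) x^T Q x + c^T x + lambda^T (A x - b)
Stationarity (grad_x L = 0): Q x + c + A^T lambda = 0.
Primal feasibility: A x = b.

This gives the KKT block system:
  [ Q   A^T ] [ x     ]   [-c ]
  [ A    0  ] [ lambda ] = [ b ]

Solving the linear system:
  x*      = (1.0758, 0.7727)
  lambda* = (-2.4091)
  f(x*)   = 5.8106

x* = (1.0758, 0.7727), lambda* = (-2.4091)


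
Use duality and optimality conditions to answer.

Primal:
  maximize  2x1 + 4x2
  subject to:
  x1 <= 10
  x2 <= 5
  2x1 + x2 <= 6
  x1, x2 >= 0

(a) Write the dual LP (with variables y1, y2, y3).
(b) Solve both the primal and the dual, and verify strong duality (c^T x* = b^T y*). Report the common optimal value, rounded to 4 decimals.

The standard primal-dual pair for 'max c^T x s.t. A x <= b, x >= 0' is:
  Dual:  min b^T y  s.t.  A^T y >= c,  y >= 0.

So the dual LP is:
  minimize  10y1 + 5y2 + 6y3
  subject to:
    y1 + 2y3 >= 2
    y2 + y3 >= 4
    y1, y2, y3 >= 0

Solving the primal: x* = (0.5, 5).
  primal value c^T x* = 21.
Solving the dual: y* = (0, 3, 1).
  dual value b^T y* = 21.
Strong duality: c^T x* = b^T y*. Confirmed.

21


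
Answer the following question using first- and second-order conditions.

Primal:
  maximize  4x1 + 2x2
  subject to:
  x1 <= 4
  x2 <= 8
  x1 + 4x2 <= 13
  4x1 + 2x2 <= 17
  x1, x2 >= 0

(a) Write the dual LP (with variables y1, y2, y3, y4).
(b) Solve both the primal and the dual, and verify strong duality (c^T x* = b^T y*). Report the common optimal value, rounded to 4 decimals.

The standard primal-dual pair for 'max c^T x s.t. A x <= b, x >= 0' is:
  Dual:  min b^T y  s.t.  A^T y >= c,  y >= 0.

So the dual LP is:
  minimize  4y1 + 8y2 + 13y3 + 17y4
  subject to:
    y1 + y3 + 4y4 >= 4
    y2 + 4y3 + 2y4 >= 2
    y1, y2, y3, y4 >= 0

Solving the primal: x* = (3, 2.5).
  primal value c^T x* = 17.
Solving the dual: y* = (0, 0, 0, 1).
  dual value b^T y* = 17.
Strong duality: c^T x* = b^T y*. Confirmed.

17


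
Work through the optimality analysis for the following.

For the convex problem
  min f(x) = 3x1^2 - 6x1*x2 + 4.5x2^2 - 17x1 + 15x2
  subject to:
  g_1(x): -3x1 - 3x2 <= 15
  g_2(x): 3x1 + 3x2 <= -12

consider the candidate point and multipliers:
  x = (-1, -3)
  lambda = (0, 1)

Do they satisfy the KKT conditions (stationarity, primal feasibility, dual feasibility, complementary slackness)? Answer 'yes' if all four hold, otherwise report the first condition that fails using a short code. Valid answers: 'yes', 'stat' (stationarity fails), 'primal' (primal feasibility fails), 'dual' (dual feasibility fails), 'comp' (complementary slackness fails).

Gradient of f: grad f(x) = Q x + c = (-5, -6)
Constraint values g_i(x) = a_i^T x - b_i:
  g_1((-1, -3)) = -3
  g_2((-1, -3)) = 0
Stationarity residual: grad f(x) + sum_i lambda_i a_i = (-2, -3)
  -> stationarity FAILS
Primal feasibility (all g_i <= 0): OK
Dual feasibility (all lambda_i >= 0): OK
Complementary slackness (lambda_i * g_i(x) = 0 for all i): OK

Verdict: the first failing condition is stationarity -> stat.

stat


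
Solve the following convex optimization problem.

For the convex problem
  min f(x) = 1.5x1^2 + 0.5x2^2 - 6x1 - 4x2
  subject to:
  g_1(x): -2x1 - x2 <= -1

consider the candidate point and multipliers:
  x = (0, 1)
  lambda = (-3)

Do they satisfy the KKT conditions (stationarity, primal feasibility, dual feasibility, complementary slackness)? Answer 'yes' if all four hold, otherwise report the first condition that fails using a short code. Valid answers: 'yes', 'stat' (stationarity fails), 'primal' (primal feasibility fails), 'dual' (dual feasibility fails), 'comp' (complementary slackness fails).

Gradient of f: grad f(x) = Q x + c = (-6, -3)
Constraint values g_i(x) = a_i^T x - b_i:
  g_1((0, 1)) = 0
Stationarity residual: grad f(x) + sum_i lambda_i a_i = (0, 0)
  -> stationarity OK
Primal feasibility (all g_i <= 0): OK
Dual feasibility (all lambda_i >= 0): FAILS
Complementary slackness (lambda_i * g_i(x) = 0 for all i): OK

Verdict: the first failing condition is dual_feasibility -> dual.

dual


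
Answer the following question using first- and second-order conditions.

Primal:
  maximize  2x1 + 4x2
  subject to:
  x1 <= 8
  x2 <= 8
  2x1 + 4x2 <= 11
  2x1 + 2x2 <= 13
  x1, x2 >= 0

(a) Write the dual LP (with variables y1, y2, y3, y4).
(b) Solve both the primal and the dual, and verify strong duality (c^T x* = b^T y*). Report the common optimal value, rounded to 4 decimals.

The standard primal-dual pair for 'max c^T x s.t. A x <= b, x >= 0' is:
  Dual:  min b^T y  s.t.  A^T y >= c,  y >= 0.

So the dual LP is:
  minimize  8y1 + 8y2 + 11y3 + 13y4
  subject to:
    y1 + 2y3 + 2y4 >= 2
    y2 + 4y3 + 2y4 >= 4
    y1, y2, y3, y4 >= 0

Solving the primal: x* = (5.5, 0).
  primal value c^T x* = 11.
Solving the dual: y* = (0, 0, 1, 0).
  dual value b^T y* = 11.
Strong duality: c^T x* = b^T y*. Confirmed.

11


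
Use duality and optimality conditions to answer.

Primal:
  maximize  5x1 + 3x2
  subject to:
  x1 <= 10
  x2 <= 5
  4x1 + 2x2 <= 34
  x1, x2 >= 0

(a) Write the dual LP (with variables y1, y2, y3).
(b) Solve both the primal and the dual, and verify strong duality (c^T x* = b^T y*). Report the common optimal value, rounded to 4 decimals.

The standard primal-dual pair for 'max c^T x s.t. A x <= b, x >= 0' is:
  Dual:  min b^T y  s.t.  A^T y >= c,  y >= 0.

So the dual LP is:
  minimize  10y1 + 5y2 + 34y3
  subject to:
    y1 + 4y3 >= 5
    y2 + 2y3 >= 3
    y1, y2, y3 >= 0

Solving the primal: x* = (6, 5).
  primal value c^T x* = 45.
Solving the dual: y* = (0, 0.5, 1.25).
  dual value b^T y* = 45.
Strong duality: c^T x* = b^T y*. Confirmed.

45


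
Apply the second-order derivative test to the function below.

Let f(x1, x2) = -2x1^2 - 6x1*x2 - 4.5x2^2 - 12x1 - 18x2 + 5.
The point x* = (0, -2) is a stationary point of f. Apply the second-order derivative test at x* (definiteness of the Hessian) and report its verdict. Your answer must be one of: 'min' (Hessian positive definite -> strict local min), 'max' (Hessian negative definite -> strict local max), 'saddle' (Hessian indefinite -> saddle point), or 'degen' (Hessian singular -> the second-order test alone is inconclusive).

Compute the Hessian H = grad^2 f:
  H = [[-4, -6], [-6, -9]]
Verify stationarity: grad f(x*) = H x* + g = (0, 0).
Eigenvalues of H: -13, 0.
H has a zero eigenvalue (singular; negative semidefinite but not definite), so H is neither positive definite, negative definite, nor indefinite. The second-order test alone is inconclusive -> degen.
(Indeed, f is constant along the null direction of H through x*, so x* is not a strict local extremum.)

degen


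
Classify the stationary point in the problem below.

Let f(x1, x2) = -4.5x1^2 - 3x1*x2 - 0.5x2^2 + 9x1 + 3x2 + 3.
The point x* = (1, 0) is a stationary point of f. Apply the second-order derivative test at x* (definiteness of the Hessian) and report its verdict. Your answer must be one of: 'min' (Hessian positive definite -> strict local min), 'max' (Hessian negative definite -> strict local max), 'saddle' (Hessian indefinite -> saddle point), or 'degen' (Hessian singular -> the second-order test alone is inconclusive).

Compute the Hessian H = grad^2 f:
  H = [[-9, -3], [-3, -1]]
Verify stationarity: grad f(x*) = H x* + g = (0, 0).
Eigenvalues of H: -10, 0.
H has a zero eigenvalue (singular; negative semidefinite but not definite), so H is neither positive definite, negative definite, nor indefinite. The second-order test alone is inconclusive -> degen.
(Indeed, f is constant along the null direction of H through x*, so x* is not a strict local extremum.)

degen


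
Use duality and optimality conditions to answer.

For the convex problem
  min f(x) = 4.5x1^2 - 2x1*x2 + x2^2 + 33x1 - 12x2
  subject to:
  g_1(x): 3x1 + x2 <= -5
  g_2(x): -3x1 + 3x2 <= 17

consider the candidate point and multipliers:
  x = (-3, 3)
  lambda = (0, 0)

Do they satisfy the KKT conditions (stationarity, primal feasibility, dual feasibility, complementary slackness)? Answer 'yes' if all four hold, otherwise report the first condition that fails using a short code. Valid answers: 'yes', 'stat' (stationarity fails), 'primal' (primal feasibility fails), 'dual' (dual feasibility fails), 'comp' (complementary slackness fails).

Gradient of f: grad f(x) = Q x + c = (0, 0)
Constraint values g_i(x) = a_i^T x - b_i:
  g_1((-3, 3)) = -1
  g_2((-3, 3)) = 1
Stationarity residual: grad f(x) + sum_i lambda_i a_i = (0, 0)
  -> stationarity OK
Primal feasibility (all g_i <= 0): FAILS
Dual feasibility (all lambda_i >= 0): OK
Complementary slackness (lambda_i * g_i(x) = 0 for all i): OK

Verdict: the first failing condition is primal_feasibility -> primal.

primal


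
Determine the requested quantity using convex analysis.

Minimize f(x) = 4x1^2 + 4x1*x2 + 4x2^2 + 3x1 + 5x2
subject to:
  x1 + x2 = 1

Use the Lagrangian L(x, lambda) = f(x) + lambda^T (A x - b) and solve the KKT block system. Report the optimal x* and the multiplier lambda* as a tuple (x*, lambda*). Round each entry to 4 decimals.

Form the Lagrangian:
  L(x, lambda) = (1/2) x^T Q x + c^T x + lambda^T (A x - b)
Stationarity (grad_x L = 0): Q x + c + A^T lambda = 0.
Primal feasibility: A x = b.

This gives the KKT block system:
  [ Q   A^T ] [ x     ]   [-c ]
  [ A    0  ] [ lambda ] = [ b ]

Solving the linear system:
  x*      = (0.75, 0.25)
  lambda* = (-10)
  f(x*)   = 6.75

x* = (0.75, 0.25), lambda* = (-10)


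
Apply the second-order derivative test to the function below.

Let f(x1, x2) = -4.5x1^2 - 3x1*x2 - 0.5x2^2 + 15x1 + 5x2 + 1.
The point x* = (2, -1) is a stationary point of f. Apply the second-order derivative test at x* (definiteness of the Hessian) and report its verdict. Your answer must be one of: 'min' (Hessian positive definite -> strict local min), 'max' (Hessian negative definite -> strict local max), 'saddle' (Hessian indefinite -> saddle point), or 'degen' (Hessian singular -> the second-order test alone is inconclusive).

Compute the Hessian H = grad^2 f:
  H = [[-9, -3], [-3, -1]]
Verify stationarity: grad f(x*) = H x* + g = (0, 0).
Eigenvalues of H: -10, 0.
H has a zero eigenvalue (singular; negative semidefinite but not definite), so H is neither positive definite, negative definite, nor indefinite. The second-order test alone is inconclusive -> degen.
(Indeed, f is constant along the null direction of H through x*, so x* is not a strict local extremum.)

degen


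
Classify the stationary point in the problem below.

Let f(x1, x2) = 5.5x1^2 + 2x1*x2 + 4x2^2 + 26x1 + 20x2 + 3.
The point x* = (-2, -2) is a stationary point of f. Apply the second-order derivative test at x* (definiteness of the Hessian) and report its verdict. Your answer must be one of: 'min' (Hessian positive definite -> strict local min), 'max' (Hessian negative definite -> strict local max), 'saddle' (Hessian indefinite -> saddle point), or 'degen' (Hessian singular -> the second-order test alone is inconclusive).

Compute the Hessian H = grad^2 f:
  H = [[11, 2], [2, 8]]
Verify stationarity: grad f(x*) = H x* + g = (0, 0).
Eigenvalues of H: 7, 12.
Both eigenvalues > 0, so H is positive definite -> x* is a strict local min.

min


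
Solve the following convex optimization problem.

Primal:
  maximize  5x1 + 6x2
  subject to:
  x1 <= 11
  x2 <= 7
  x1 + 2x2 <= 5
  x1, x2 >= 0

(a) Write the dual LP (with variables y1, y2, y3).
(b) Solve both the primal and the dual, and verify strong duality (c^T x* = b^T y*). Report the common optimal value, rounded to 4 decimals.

The standard primal-dual pair for 'max c^T x s.t. A x <= b, x >= 0' is:
  Dual:  min b^T y  s.t.  A^T y >= c,  y >= 0.

So the dual LP is:
  minimize  11y1 + 7y2 + 5y3
  subject to:
    y1 + y3 >= 5
    y2 + 2y3 >= 6
    y1, y2, y3 >= 0

Solving the primal: x* = (5, 0).
  primal value c^T x* = 25.
Solving the dual: y* = (0, 0, 5).
  dual value b^T y* = 25.
Strong duality: c^T x* = b^T y*. Confirmed.

25


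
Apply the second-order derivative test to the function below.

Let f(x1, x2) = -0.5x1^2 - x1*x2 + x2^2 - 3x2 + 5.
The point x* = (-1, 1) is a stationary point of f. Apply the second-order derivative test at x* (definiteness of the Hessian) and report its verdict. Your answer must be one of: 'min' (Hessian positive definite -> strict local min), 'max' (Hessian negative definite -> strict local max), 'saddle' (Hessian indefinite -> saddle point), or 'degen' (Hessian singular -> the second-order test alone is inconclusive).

Compute the Hessian H = grad^2 f:
  H = [[-1, -1], [-1, 2]]
Verify stationarity: grad f(x*) = H x* + g = (0, 0).
Eigenvalues of H: -1.3028, 2.3028.
Eigenvalues have mixed signs, so H is indefinite -> x* is a saddle point.

saddle


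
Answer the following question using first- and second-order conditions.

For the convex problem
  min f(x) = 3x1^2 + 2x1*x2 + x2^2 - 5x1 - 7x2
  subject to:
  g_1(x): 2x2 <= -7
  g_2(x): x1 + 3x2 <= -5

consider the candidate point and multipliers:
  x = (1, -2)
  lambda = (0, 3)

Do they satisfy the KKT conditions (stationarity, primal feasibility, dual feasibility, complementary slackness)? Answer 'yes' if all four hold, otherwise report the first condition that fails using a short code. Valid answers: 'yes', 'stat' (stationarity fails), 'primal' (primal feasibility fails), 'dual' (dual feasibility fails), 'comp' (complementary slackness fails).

Gradient of f: grad f(x) = Q x + c = (-3, -9)
Constraint values g_i(x) = a_i^T x - b_i:
  g_1((1, -2)) = 3
  g_2((1, -2)) = 0
Stationarity residual: grad f(x) + sum_i lambda_i a_i = (0, 0)
  -> stationarity OK
Primal feasibility (all g_i <= 0): FAILS
Dual feasibility (all lambda_i >= 0): OK
Complementary slackness (lambda_i * g_i(x) = 0 for all i): OK

Verdict: the first failing condition is primal_feasibility -> primal.

primal


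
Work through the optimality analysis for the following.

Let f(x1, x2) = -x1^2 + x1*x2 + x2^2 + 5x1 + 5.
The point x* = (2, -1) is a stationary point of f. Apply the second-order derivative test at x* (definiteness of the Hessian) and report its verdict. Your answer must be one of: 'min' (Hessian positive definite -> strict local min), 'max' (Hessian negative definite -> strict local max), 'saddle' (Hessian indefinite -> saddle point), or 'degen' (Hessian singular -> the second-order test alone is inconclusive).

Compute the Hessian H = grad^2 f:
  H = [[-2, 1], [1, 2]]
Verify stationarity: grad f(x*) = H x* + g = (0, 0).
Eigenvalues of H: -2.2361, 2.2361.
Eigenvalues have mixed signs, so H is indefinite -> x* is a saddle point.

saddle


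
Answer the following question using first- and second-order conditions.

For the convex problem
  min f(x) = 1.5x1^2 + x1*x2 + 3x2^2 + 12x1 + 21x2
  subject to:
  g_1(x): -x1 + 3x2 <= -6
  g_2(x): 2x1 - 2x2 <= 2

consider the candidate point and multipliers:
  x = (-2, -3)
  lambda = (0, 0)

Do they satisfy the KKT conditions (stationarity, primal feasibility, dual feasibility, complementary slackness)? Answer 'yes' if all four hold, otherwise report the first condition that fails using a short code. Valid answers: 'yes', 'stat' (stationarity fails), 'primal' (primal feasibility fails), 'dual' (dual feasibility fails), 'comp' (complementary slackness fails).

Gradient of f: grad f(x) = Q x + c = (3, 1)
Constraint values g_i(x) = a_i^T x - b_i:
  g_1((-2, -3)) = -1
  g_2((-2, -3)) = 0
Stationarity residual: grad f(x) + sum_i lambda_i a_i = (3, 1)
  -> stationarity FAILS
Primal feasibility (all g_i <= 0): OK
Dual feasibility (all lambda_i >= 0): OK
Complementary slackness (lambda_i * g_i(x) = 0 for all i): OK

Verdict: the first failing condition is stationarity -> stat.

stat


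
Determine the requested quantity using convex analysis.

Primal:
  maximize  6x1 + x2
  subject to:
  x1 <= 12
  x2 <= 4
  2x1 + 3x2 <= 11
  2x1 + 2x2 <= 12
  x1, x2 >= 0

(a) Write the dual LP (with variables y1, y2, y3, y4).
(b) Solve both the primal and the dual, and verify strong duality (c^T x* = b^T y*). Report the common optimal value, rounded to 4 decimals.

The standard primal-dual pair for 'max c^T x s.t. A x <= b, x >= 0' is:
  Dual:  min b^T y  s.t.  A^T y >= c,  y >= 0.

So the dual LP is:
  minimize  12y1 + 4y2 + 11y3 + 12y4
  subject to:
    y1 + 2y3 + 2y4 >= 6
    y2 + 3y3 + 2y4 >= 1
    y1, y2, y3, y4 >= 0

Solving the primal: x* = (5.5, 0).
  primal value c^T x* = 33.
Solving the dual: y* = (0, 0, 3, 0).
  dual value b^T y* = 33.
Strong duality: c^T x* = b^T y*. Confirmed.

33
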